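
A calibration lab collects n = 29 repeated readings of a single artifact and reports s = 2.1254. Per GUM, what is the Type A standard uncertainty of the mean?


u_A = s / sqrt(n)
u_A = 2.1254 / sqrt(29)
u_A = 2.1254 / 5.3851648
u_A = 0.3947

0.3947


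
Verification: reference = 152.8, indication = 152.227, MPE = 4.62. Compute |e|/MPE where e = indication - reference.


e = indication - reference = 152.227 - 152.8 = -0.5730
|e| = 0.5730
ratio = |e| / MPE = 0.5730 / 4.62
ratio = 0.1240

0.1240


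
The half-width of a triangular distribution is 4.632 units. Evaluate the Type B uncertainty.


u_B = half_width / sqrt(6)
u_B = 4.632 / 2.4494897
u_B = 1.8910

1.8910


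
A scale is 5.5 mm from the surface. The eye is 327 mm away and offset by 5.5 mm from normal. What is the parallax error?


error = h * offset / d
= 5.5 * 5.5 / 327
= 0.0925

0.0925


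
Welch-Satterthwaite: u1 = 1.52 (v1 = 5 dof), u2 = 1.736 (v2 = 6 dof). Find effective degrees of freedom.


uc = sqrt(u1^2 + u2^2) = sqrt(1.52^2 + 1.736^2) = 2.3074003
v_eff = uc^4 / (u1^4/v1 + u2^4/v2)
= 2.3074003^4 / (1.52^4/5 + 1.736^4/6)
= 28.346 / 2.5813169
v_eff = 10.9812

10.9812


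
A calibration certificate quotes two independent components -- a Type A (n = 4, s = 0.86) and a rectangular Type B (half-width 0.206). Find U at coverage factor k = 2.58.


u_A = s / sqrt(n) = 0.86 / sqrt(4) = 0.43
u_B = half_width / sqrt(3) = 0.206 / sqrt(3) = 0.11893416
uc = sqrt(u_A^2 + u_B^2) = sqrt(0.43^2 + 0.11893416^2) = 0.44614497
U = k * uc = 2.58 * 0.44614497
U = 1.1511

1.1511


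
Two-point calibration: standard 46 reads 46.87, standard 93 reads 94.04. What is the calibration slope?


slope = (y2 - y1) / (x2 - x1)
= (94.04 - 46.87) / (93 - 46)
= 47.1700 / 47
= 1.0036

1.0036


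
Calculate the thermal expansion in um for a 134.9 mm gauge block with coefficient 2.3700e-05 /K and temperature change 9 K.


dL = L * alpha * dT
= 134.9 * 2.3700e-05 * 9
= 0.0287742 mm
dL_um = 0.0287742 * 1000 = 28.7742 um

28.7742


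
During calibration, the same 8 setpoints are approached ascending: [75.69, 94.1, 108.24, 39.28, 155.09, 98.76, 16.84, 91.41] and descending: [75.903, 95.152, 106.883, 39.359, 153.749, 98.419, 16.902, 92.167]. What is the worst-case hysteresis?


|75.69 - 75.903| = 0.2130
|94.1 - 95.152| = 1.0520
|108.24 - 106.883| = 1.3570
|39.28 - 39.359| = 0.0790
|155.09 - 153.749| = 1.3410
|98.76 - 98.419| = 0.3410
|16.84 - 16.902| = 0.0620
|91.41 - 92.167| = 0.7570
hysteresis = max(diffs) = 1.3570

1.3570


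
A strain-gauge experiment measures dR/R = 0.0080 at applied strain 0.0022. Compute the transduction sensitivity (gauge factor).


GF = (dR/R) / epsilon
= 0.0080 / 0.0022
= 3.6364

3.6364


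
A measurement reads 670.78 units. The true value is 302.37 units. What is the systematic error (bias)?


Systematic error = measured - true
= 670.78 - 302.37
= 368.4100

368.4100


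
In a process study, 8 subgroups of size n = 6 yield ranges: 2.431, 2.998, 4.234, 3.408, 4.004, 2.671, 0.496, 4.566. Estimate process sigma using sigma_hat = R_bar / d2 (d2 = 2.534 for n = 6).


R_bar = (2.431 + 2.998 + 4.234 + 3.408 + 4.004 + 2.671 + 0.496 + 4.566) / 8
R_bar = 24.808 / 8 = 3.101
sigma_hat = R_bar / d2 = 3.101 / 2.534 = 1.2238

1.2238


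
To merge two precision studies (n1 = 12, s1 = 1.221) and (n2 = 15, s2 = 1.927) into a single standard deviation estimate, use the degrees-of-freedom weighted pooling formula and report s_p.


s_p = sqrt(((n1-1)*s1^2 + (n2-1)*s2^2) / (n1+n2-2))
numerator = (12-1)*1.221^2 + (15-1)*1.927^2 = 16.399251 + 51.986606 = 68.385857
denominator = 12 + 15 - 2 = 25
s_p^2 = 68.385857 / 25 = 2.7354343
s_p = sqrt(2.7354343) = 1.6539

1.6539


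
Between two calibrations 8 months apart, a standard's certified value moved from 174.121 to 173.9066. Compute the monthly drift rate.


rate = (v2 - v1) / months
= (173.9066 - 174.121) / 8
= -0.2144 / 8
= -0.0268

-0.0268


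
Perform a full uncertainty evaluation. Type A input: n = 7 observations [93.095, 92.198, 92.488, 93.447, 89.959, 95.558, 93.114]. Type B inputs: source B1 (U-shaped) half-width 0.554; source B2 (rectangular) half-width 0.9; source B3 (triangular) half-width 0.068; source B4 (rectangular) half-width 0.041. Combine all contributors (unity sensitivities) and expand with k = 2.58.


mean = (93.095 + 92.198 + 92.488 + 93.447 + 89.959 + 95.558 + 93.114) / 7 = 92.837
s = sqrt(sum((x - mean)^2)/(n-1)) = 1.6699421
u_A = s / sqrt(n) = 1.6699421 / sqrt(7) = 0.63117879
u_B1 = 0.554 / sqrt(2) = 0.39173716
u_B2 = 0.9 / sqrt(3) = 0.51961524
u_B3 = 0.068 / sqrt(6) = 0.027760884
u_B4 = 0.041 / sqrt(3) = 0.023671361
uc = sqrt(0.63117879^2 + 0.39173716^2 + 0.51961524^2 + 0.027760884^2 + 0.023671361^2) = 0.90729029
U = k * uc = 2.58 * 0.90729029
U = 2.3408

2.3408


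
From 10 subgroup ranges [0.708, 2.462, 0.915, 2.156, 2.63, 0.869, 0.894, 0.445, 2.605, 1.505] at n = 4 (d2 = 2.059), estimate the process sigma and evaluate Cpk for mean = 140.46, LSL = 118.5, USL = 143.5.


R_bar = (0.708 + 2.462 + 0.915 + 2.156 + 2.63 + 0.869 + 0.894 + 0.445 + 2.605 + 1.505) / 10 = 1.5189
sigma = R_bar / d2 = 1.5189 / 2.059 = 0.7376882
Cp = (USL - LSL)/(6*sigma) = (143.5 - 118.5)/(6*0.7376882) = 5.6483
Cpu = (143.5 - 140.46)/(3*0.7376882) = 1.3737
Cpl = (140.46 - 118.5)/(3*0.7376882) = 9.9229
Cpk = min(Cpu, Cpl) = 1.3737

1.3737


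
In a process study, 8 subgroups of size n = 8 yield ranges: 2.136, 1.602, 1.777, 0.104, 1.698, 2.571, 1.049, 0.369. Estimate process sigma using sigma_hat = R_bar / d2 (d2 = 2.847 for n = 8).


R_bar = (2.136 + 1.602 + 1.777 + 0.104 + 1.698 + 2.571 + 1.049 + 0.369) / 8
R_bar = 11.306 / 8 = 1.41325
sigma_hat = R_bar / d2 = 1.41325 / 2.847 = 0.4964

0.4964


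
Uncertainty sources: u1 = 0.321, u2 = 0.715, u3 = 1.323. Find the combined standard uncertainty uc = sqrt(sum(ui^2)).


uc = sqrt(0.321^2 + 0.715^2 + 1.323^2)
uc = sqrt(2.364595)
uc = 1.5377

1.5377


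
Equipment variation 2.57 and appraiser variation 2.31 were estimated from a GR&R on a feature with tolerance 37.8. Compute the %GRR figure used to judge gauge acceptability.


GRR = sqrt(EV^2 + AV^2) = sqrt(2.57^2 + 2.31^2) = 3.4555752
%GRR = GRR / tol * 100 = 3.4555752 / 37.8 * 100
%GRR = 9.1417

9.1417


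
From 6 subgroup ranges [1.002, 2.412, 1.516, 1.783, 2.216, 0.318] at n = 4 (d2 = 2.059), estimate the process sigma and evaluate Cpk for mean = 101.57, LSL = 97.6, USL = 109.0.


R_bar = (1.002 + 2.412 + 1.516 + 1.783 + 2.216 + 0.318) / 6 = 1.5411667
sigma = R_bar / d2 = 1.5411667 / 2.059 = 0.74850253
Cp = (USL - LSL)/(6*sigma) = (109.0 - 97.6)/(6*0.74850253) = 2.5384
Cpu = (109.0 - 101.57)/(3*0.74850253) = 3.3088
Cpl = (101.57 - 97.6)/(3*0.74850253) = 1.7680
Cpk = min(Cpu, Cpl) = 1.7680

1.7680


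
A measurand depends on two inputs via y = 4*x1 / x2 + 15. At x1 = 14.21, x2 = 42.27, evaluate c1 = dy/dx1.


y = 4*x1 / x2 + 15
dy/dx1 = 4/x2
Evaluate at x2 = 42.27: c1 = 4 / 42.27
c1 = 0.0946

0.0946


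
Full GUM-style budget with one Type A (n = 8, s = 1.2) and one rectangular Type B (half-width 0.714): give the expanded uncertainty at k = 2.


u_A = s / sqrt(n) = 1.2 / sqrt(8) = 0.42426407
u_B = half_width / sqrt(3) = 0.714 / sqrt(3) = 0.41222809
uc = sqrt(u_A^2 + u_B^2) = sqrt(0.42426407^2 + 0.41222809^2) = 0.5915505
U = k * uc = 2 * 0.5915505
U = 1.1831

1.1831


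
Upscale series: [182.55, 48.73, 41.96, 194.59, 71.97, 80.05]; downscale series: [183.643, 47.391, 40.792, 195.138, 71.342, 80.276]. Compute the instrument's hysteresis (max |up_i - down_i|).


|182.55 - 183.643| = 1.0930
|48.73 - 47.391| = 1.3390
|41.96 - 40.792| = 1.1680
|194.59 - 195.138| = 0.5480
|71.97 - 71.342| = 0.6280
|80.05 - 80.276| = 0.2260
hysteresis = max(diffs) = 1.3390

1.3390


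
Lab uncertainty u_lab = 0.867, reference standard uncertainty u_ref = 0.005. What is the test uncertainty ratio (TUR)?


TUR = u_lab / u_ref
= 0.867 / 0.005
= 173.4000

173.4000


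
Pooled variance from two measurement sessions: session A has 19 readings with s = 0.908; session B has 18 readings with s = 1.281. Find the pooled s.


s_p = sqrt(((n1-1)*s1^2 + (n2-1)*s2^2) / (n1+n2-2))
numerator = (19-1)*0.908^2 + (18-1)*1.281^2 = 14.840352 + 27.896337 = 42.736689
denominator = 19 + 18 - 2 = 35
s_p^2 = 42.736689 / 35 = 1.2210483
s_p = sqrt(1.2210483) = 1.1050

1.1050


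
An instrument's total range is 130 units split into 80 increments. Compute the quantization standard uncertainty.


resolution = range / divisions
resolution = 130 / 80 = 1.625
u_res = resolution / (2*sqrt(3))
u_res = 1.625 / 3.4641016
u_res = 0.4691

0.4691


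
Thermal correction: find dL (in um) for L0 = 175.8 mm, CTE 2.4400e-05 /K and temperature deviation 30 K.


dL = L * alpha * dT
= 175.8 * 2.4400e-05 * 30
= 0.1286856 mm
dL_um = 0.1286856 * 1000 = 128.6856 um

128.6856


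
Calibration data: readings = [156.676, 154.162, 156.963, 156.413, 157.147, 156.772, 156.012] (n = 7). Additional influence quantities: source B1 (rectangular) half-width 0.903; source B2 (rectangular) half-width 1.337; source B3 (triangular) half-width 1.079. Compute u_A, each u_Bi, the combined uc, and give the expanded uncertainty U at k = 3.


mean = (156.676 + 154.162 + 156.963 + 156.413 + 157.147 + 156.772 + 156.012) / 7 = 156.3064286
s = sqrt(sum((x - mean)^2)/(n-1)) = 1.0155135
u_A = s / sqrt(n) = 1.0155135 / sqrt(7) = 0.38382802
u_B1 = 0.903 / sqrt(3) = 0.52134729
u_B2 = 1.337 / sqrt(3) = 0.77191731
u_B3 = 1.079 / sqrt(6) = 0.44049991
uc = sqrt(0.38382802^2 + 0.52134729^2 + 0.77191731^2 + 0.44049991^2) = 1.099556
U = k * uc = 3 * 1.099556
U = 3.2987

3.2987


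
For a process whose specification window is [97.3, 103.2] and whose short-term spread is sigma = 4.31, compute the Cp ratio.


Cp = (USL - LSL) / (6 * sigma)
= (103.2 - 97.3) / (6 * 4.31)
= 5.9000 / 25.8600
= 0.2282

0.2282


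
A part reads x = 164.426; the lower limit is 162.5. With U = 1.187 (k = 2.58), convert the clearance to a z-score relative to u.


u = U / k = 1.187 / 2.58 = 0.46007752
margin = |LSL - x| = |162.5 - 164.426| = 1.926
z = margin / u = 1.926 / 0.46007752
z = 4.1863

4.1863


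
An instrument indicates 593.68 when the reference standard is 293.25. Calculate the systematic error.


Systematic error = measured - true
= 593.68 - 293.25
= 300.4300

300.4300


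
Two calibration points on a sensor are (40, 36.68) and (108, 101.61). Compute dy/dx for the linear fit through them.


slope = (y2 - y1) / (x2 - x1)
= (101.61 - 36.68) / (108 - 40)
= 64.9300 / 68
= 0.9549

0.9549


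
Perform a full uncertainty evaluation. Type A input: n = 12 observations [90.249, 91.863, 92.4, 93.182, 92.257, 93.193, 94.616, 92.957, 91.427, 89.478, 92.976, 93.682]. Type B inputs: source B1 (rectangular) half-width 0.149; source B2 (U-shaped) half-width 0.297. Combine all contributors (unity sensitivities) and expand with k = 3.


mean = (90.249 + 91.863 + 92.4 + 93.182 + 92.257 + 93.193 + 94.616 + 92.957 + 91.427 + 89.478 + 92.976 + 93.682) / 12 = 92.35666667
s = sqrt(sum((x - mean)^2)/(n-1)) = 1.440785
u_A = s / sqrt(n) = 1.440785 / sqrt(12) = 0.4159188
u_B1 = 0.149 / sqrt(3) = 0.08602519
u_B2 = 0.297 / sqrt(2) = 0.21001071
uc = sqrt(0.4159188^2 + 0.08602519^2 + 0.21001071^2) = 0.47380722
U = k * uc = 3 * 0.47380722
U = 1.4214

1.4214


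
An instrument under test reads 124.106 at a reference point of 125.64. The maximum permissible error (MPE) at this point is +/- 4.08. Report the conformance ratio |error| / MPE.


e = indication - reference = 124.106 - 125.64 = -1.5340
|e| = 1.5340
ratio = |e| / MPE = 1.5340 / 4.08
ratio = 0.3760

0.3760


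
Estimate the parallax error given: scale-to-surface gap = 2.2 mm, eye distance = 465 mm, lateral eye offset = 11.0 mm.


error = h * offset / d
= 2.2 * 11.0 / 465
= 0.0520

0.0520


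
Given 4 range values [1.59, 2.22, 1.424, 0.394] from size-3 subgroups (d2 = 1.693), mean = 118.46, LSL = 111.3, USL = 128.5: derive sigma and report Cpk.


R_bar = (1.59 + 2.22 + 1.424 + 0.394) / 4 = 1.407
sigma = R_bar / d2 = 1.407 / 1.693 = 0.83106911
Cp = (USL - LSL)/(6*sigma) = (128.5 - 111.3)/(6*0.83106911) = 3.4494
Cpu = (128.5 - 118.46)/(3*0.83106911) = 4.0269
Cpl = (118.46 - 111.3)/(3*0.83106911) = 2.8718
Cpk = min(Cpu, Cpl) = 2.8718

2.8718


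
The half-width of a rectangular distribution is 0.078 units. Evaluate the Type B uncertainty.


u_B = half_width / sqrt(3)
u_B = 0.078 / 1.7320508
u_B = 0.0450

0.0450


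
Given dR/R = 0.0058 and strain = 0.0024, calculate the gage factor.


GF = (dR/R) / epsilon
= 0.0058 / 0.0024
= 2.4167

2.4167


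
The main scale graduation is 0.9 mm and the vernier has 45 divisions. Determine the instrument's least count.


LC = MSD / n_div
= 0.9 / 45
= 0.0200

0.0200


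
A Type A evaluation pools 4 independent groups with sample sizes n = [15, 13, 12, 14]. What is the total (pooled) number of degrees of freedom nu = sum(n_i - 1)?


nu = sum_i (n_i - 1)
nu = ((15 - 1) + (13 - 1) + (12 - 1) + (14 - 1))
nu = 14 + 12 + 11 + 13
nu = 50

50


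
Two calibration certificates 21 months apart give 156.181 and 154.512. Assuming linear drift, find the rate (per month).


rate = (v2 - v1) / months
= (154.512 - 156.181) / 21
= -1.6690 / 21
= -0.0795

-0.0795


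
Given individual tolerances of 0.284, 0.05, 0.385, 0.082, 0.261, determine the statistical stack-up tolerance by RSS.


RSS = sqrt(0.284^2 + 0.05^2 + 0.385^2 + 0.082^2 + 0.261^2)
= sqrt(0.306226)
= 0.5534

0.5534


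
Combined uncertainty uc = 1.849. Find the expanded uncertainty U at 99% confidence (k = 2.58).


U = k * uc
U = 2.58 * 1.849
U = 4.7704

4.7704


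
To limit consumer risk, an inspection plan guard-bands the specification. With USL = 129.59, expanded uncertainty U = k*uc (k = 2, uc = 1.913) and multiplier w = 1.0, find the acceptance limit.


U = k * uc = 2 * 1.913 = 3.826
guard band g = w * U = 1.0 * 3.826 = 3.826
AL = USL - g = 129.59 - 3.826
AL = 125.7640

125.7640


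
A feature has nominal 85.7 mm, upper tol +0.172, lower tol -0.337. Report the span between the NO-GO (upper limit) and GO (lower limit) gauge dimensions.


GO = nominal - lower_tol (smallest hole = maximum material condition)
GO = 85.7 - 0.337 = 85.363
NO-GO = nominal + upper_tol (largest hole = least material condition)
NO-GO = 85.7 + 0.172 = 85.872
spread = NO-GO - GO = 85.872 - 85.363 = 0.5090

0.5090


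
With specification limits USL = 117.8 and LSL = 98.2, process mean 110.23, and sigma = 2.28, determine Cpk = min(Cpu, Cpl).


Cpu = (USL - mean) / (3*sigma) = (117.8 - 110.23) / (3*2.28) = 1.1067
Cpl = (mean - LSL) / (3*sigma) = (110.23 - 98.2) / (3*2.28) = 1.7588
Cpk = min(Cpu, Cpl) = 1.1067

1.1067


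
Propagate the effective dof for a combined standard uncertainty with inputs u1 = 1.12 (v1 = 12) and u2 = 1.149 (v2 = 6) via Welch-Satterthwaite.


uc = sqrt(u1^2 + u2^2) = sqrt(1.12^2 + 1.149^2) = 1.6045563
v_eff = uc^4 / (u1^4/v1 + u2^4/v2)
= 1.6045563^4 / (1.12^4/12 + 1.149^4/6)
= 6.6285699 / 0.42161506
v_eff = 15.7219

15.7219


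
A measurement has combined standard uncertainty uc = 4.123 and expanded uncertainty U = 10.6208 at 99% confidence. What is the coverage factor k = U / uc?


k = U / uc
k = 10.6208 / 4.123
k = 2.576

2.576


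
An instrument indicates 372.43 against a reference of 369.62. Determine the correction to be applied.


Correction = standard - reading
= 369.62 - 372.43
= -2.8100

-2.8100


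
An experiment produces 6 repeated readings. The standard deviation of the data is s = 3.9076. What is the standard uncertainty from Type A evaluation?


u_A = s / sqrt(n)
u_A = 3.9076 / sqrt(6)
u_A = 3.9076 / 2.4494897
u_A = 1.5953

1.5953


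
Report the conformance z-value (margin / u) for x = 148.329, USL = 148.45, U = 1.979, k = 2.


u = U / k = 1.979 / 2 = 0.9895
margin = |USL - x| = |148.45 - 148.329| = 0.121
z = margin / u = 0.121 / 0.9895
z = 0.1223

0.1223


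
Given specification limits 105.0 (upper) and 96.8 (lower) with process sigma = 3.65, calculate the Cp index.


Cp = (USL - LSL) / (6 * sigma)
= (105.0 - 96.8) / (6 * 3.65)
= 8.2000 / 21.9000
= 0.3744

0.3744


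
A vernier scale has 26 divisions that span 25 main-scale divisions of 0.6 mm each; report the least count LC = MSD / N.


LC = MSD / n_div
= 0.6 / 26
= 0.0231

0.0231


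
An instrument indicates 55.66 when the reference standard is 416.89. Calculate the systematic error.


Systematic error = measured - true
= 55.66 - 416.89
= -361.2300

-361.2300


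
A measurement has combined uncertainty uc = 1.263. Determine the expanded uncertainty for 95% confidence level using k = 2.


U = k * uc
U = 2 * 1.263
U = 2.5260

2.5260


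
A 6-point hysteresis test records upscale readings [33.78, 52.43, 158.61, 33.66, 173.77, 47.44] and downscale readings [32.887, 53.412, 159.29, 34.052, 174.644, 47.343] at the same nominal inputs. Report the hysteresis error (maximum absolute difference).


|33.78 - 32.887| = 0.8930
|52.43 - 53.412| = 0.9820
|158.61 - 159.29| = 0.6800
|33.66 - 34.052| = 0.3920
|173.77 - 174.644| = 0.8740
|47.44 - 47.343| = 0.0970
hysteresis = max(diffs) = 0.9820

0.9820


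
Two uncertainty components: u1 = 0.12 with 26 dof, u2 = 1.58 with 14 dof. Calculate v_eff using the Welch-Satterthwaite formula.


uc = sqrt(u1^2 + u2^2) = sqrt(0.12^2 + 1.58^2) = 1.5845504
v_eff = uc^4 / (u1^4/v1 + u2^4/v2)
= 1.5845504^4 / (0.12^4/26 + 1.58^4/14)
= 6.3041165 / 0.44515176
v_eff = 14.1617

14.1617


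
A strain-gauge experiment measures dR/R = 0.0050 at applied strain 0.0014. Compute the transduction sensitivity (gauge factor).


GF = (dR/R) / epsilon
= 0.0050 / 0.0014
= 3.5714

3.5714


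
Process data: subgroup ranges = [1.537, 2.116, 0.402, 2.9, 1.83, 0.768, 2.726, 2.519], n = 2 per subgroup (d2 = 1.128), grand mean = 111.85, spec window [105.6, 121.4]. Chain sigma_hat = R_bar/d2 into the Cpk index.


R_bar = (1.537 + 2.116 + 0.402 + 2.9 + 1.83 + 0.768 + 2.726 + 2.519) / 8 = 1.84975
sigma = R_bar / d2 = 1.84975 / 1.128 = 1.6398493
Cp = (USL - LSL)/(6*sigma) = (121.4 - 105.6)/(6*1.6398493) = 1.6058
Cpu = (121.4 - 111.85)/(3*1.6398493) = 1.9412
Cpl = (111.85 - 105.6)/(3*1.6398493) = 1.2704
Cpk = min(Cpu, Cpl) = 1.2704

1.2704


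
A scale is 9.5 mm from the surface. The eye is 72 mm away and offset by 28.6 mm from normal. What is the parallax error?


error = h * offset / d
= 9.5 * 28.6 / 72
= 3.7736

3.7736


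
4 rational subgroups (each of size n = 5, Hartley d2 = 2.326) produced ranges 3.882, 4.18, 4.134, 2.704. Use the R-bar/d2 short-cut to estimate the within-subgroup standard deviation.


R_bar = (3.882 + 4.18 + 4.134 + 2.704) / 4
R_bar = 14.9 / 4 = 3.725
sigma_hat = R_bar / d2 = 3.725 / 2.326 = 1.6015

1.6015


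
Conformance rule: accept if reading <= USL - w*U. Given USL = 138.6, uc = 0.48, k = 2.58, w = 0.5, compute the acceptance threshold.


U = k * uc = 2.58 * 0.48 = 1.2384
guard band g = w * U = 0.5 * 1.2384 = 0.6192
AL = USL - g = 138.6 - 0.6192
AL = 137.9808

137.9808


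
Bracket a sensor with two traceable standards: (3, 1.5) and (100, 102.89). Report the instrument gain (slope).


slope = (y2 - y1) / (x2 - x1)
= (102.89 - 1.5) / (100 - 3)
= 101.3900 / 97
= 1.0453

1.0453


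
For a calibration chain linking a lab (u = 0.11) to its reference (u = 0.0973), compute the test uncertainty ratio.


TUR = u_lab / u_ref
= 0.11 / 0.0973
= 1.1305

1.1305


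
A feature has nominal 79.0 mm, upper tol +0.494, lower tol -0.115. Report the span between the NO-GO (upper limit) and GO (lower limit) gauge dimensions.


GO = nominal - lower_tol (smallest hole = maximum material condition)
GO = 79.0 - 0.115 = 78.885
NO-GO = nominal + upper_tol (largest hole = least material condition)
NO-GO = 79.0 + 0.494 = 79.494
spread = NO-GO - GO = 79.494 - 78.885 = 0.6090

0.6090


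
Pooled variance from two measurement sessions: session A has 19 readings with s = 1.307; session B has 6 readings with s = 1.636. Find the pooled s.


s_p = sqrt(((n1-1)*s1^2 + (n2-1)*s2^2) / (n1+n2-2))
numerator = (19-1)*1.307^2 + (6-1)*1.636^2 = 30.748482 + 13.38248 = 44.130962
denominator = 19 + 6 - 2 = 23
s_p^2 = 44.130962 / 23 = 1.9187375
s_p = sqrt(1.9187375) = 1.3852

1.3852


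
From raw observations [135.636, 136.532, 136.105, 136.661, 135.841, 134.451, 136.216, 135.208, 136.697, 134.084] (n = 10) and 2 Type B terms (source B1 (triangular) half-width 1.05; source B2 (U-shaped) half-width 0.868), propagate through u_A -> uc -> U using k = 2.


mean = (135.636 + 136.532 + 136.105 + 136.661 + 135.841 + 134.451 + 136.216 + 135.208 + 136.697 + 134.084) / 10 = 135.7431
s = sqrt(sum((x - mean)^2)/(n-1)) = 0.9103697
u_A = s / sqrt(n) = 0.9103697 / sqrt(10) = 0.28788418
u_B1 = 1.05 / sqrt(6) = 0.4286607
u_B2 = 0.868 / sqrt(2) = 0.61376869
uc = sqrt(0.28788418^2 + 0.4286607^2 + 0.61376869^2) = 0.80208435
U = k * uc = 2 * 0.80208435
U = 1.6042

1.6042


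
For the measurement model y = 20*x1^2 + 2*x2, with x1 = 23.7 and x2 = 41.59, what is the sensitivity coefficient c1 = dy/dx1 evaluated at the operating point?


y = 20*x1^2 + 2*x2
dy/dx1 = 2*20*x1
Evaluate at x1 = 23.7: c1 = 40 * 23.7
c1 = 948.0000

948.0000


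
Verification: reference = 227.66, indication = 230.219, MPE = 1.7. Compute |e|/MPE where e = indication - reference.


e = indication - reference = 230.219 - 227.66 = 2.5590
|e| = 2.5590
ratio = |e| / MPE = 2.5590 / 1.7
ratio = 1.5053

1.5053


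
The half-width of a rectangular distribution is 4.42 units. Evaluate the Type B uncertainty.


u_B = half_width / sqrt(3)
u_B = 4.42 / 1.7320508
u_B = 2.5519

2.5519


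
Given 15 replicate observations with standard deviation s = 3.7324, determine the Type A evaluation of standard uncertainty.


u_A = s / sqrt(n)
u_A = 3.7324 / sqrt(15)
u_A = 3.7324 / 3.8729833
u_A = 0.9637

0.9637


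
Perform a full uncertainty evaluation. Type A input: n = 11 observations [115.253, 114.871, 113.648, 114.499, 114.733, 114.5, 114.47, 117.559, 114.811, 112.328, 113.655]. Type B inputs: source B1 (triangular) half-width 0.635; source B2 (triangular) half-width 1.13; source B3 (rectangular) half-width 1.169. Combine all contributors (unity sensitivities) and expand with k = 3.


mean = (115.253 + 114.871 + 113.648 + 114.499 + 114.733 + 114.5 + 114.47 + 117.559 + 114.811 + 112.328 + 113.655) / 11 = 114.5751818
s = sqrt(sum((x - mean)^2)/(n-1)) = 1.2770818
u_A = s / sqrt(n) = 1.2770818 / sqrt(11) = 0.38505465
u_B1 = 0.635 / sqrt(6) = 0.25923766
u_B2 = 1.13 / sqrt(6) = 0.46132057
u_B3 = 1.169 / sqrt(3) = 0.67492246
uc = sqrt(0.38505465^2 + 0.25923766^2 + 0.46132057^2 + 0.67492246^2) = 0.94011076
U = k * uc = 3 * 0.94011076
U = 2.8203

2.8203


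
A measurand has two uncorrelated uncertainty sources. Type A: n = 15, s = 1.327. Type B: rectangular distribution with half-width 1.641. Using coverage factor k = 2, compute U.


u_A = s / sqrt(n) = 1.327 / sqrt(15) = 0.34262993
u_B = half_width / sqrt(3) = 1.641 / sqrt(3) = 0.94743179
uc = sqrt(u_A^2 + u_B^2) = sqrt(0.34262993^2 + 0.94743179^2) = 1.0074831
U = k * uc = 2 * 1.0074831
U = 2.0150

2.0150


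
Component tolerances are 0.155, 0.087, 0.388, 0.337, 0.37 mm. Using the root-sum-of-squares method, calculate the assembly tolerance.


RSS = sqrt(0.155^2 + 0.087^2 + 0.388^2 + 0.337^2 + 0.37^2)
= sqrt(0.432607)
= 0.6577

0.6577


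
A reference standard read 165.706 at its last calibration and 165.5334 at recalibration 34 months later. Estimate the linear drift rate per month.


rate = (v2 - v1) / months
= (165.5334 - 165.706) / 34
= -0.1726 / 34
= -0.0051

-0.0051


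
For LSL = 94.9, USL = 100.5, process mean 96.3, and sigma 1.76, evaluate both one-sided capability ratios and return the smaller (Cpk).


Cpu = (USL - mean) / (3*sigma) = (100.5 - 96.3) / (3*1.76) = 0.7955
Cpl = (mean - LSL) / (3*sigma) = (96.3 - 94.9) / (3*1.76) = 0.2652
Cpk = min(Cpu, Cpl) = 0.2652

0.2652


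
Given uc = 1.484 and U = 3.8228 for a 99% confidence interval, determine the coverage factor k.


k = U / uc
k = 3.8228 / 1.484
k = 2.576

2.576


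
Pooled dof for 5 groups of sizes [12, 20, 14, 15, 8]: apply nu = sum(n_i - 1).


nu = sum_i (n_i - 1)
nu = ((12 - 1) + (20 - 1) + (14 - 1) + (15 - 1) + (8 - 1))
nu = 11 + 19 + 13 + 14 + 7
nu = 64

64


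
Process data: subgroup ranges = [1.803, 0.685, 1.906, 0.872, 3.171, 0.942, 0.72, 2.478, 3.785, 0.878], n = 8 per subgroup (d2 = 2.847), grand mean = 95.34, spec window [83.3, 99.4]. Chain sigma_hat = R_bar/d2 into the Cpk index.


R_bar = (1.803 + 0.685 + 1.906 + 0.872 + 3.171 + 0.942 + 0.72 + 2.478 + 3.785 + 0.878) / 10 = 1.724
sigma = R_bar / d2 = 1.724 / 2.847 = 0.6055497
Cp = (USL - LSL)/(6*sigma) = (99.4 - 83.3)/(6*0.6055497) = 4.4312
Cpu = (99.4 - 95.34)/(3*0.6055497) = 2.2349
Cpl = (95.34 - 83.3)/(3*0.6055497) = 6.6276
Cpk = min(Cpu, Cpl) = 2.2349

2.2349


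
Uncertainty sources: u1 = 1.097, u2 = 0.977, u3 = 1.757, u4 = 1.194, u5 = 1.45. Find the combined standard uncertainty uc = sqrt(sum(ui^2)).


uc = sqrt(1.097^2 + 0.977^2 + 1.757^2 + 1.194^2 + 1.45^2)
uc = sqrt(8.773123)
uc = 2.9619

2.9619


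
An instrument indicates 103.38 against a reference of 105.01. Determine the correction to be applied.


Correction = standard - reading
= 105.01 - 103.38
= 1.6300

1.6300


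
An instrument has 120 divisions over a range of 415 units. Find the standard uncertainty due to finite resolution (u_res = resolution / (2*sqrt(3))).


resolution = range / divisions
resolution = 415 / 120 = 3.4583333
u_res = resolution / (2*sqrt(3))
u_res = 3.4583333 / 3.4641016
u_res = 0.9983

0.9983


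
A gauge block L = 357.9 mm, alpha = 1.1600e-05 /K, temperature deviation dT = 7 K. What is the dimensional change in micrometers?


dL = L * alpha * dT
= 357.9 * 1.1600e-05 * 7
= 0.0290615 mm
dL_um = 0.0290615 * 1000 = 29.0615 um

29.0615


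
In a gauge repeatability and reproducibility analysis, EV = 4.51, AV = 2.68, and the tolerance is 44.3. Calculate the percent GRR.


GRR = sqrt(EV^2 + AV^2) = sqrt(4.51^2 + 2.68^2) = 5.2461891
%GRR = GRR / tol * 100 = 5.2461891 / 44.3 * 100
%GRR = 11.8424

11.8424


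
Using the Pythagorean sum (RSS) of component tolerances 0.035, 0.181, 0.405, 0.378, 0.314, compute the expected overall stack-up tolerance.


RSS = sqrt(0.035^2 + 0.181^2 + 0.405^2 + 0.378^2 + 0.314^2)
= sqrt(0.439491)
= 0.6629

0.6629


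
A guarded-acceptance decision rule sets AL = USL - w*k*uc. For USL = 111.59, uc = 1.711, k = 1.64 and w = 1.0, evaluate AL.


U = k * uc = 1.64 * 1.711 = 2.80604
guard band g = w * U = 1.0 * 2.80604 = 2.80604
AL = USL - g = 111.59 - 2.80604
AL = 108.7840

108.7840


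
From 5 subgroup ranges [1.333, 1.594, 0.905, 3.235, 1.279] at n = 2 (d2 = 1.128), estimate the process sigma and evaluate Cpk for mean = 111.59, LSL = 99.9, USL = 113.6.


R_bar = (1.333 + 1.594 + 0.905 + 3.235 + 1.279) / 5 = 1.6692
sigma = R_bar / d2 = 1.6692 / 1.128 = 1.4797872
Cp = (USL - LSL)/(6*sigma) = (113.6 - 99.9)/(6*1.4797872) = 1.5430
Cpu = (113.6 - 111.59)/(3*1.4797872) = 0.4528
Cpl = (111.59 - 99.9)/(3*1.4797872) = 2.6333
Cpk = min(Cpu, Cpl) = 0.4528

0.4528


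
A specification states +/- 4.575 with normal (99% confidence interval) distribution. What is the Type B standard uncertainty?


u_B = half_width / 2.576
u_B = 4.575 / 2.576
u_B = 1.7760

1.7760


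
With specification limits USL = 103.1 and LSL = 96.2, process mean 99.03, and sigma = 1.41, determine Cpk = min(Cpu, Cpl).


Cpu = (USL - mean) / (3*sigma) = (103.1 - 99.03) / (3*1.41) = 0.9622
Cpl = (mean - LSL) / (3*sigma) = (99.03 - 96.2) / (3*1.41) = 0.6690
Cpk = min(Cpu, Cpl) = 0.6690

0.6690


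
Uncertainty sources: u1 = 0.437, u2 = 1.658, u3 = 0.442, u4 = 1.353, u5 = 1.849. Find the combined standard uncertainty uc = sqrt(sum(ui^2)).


uc = sqrt(0.437^2 + 1.658^2 + 0.442^2 + 1.353^2 + 1.849^2)
uc = sqrt(8.384707)
uc = 2.8956

2.8956


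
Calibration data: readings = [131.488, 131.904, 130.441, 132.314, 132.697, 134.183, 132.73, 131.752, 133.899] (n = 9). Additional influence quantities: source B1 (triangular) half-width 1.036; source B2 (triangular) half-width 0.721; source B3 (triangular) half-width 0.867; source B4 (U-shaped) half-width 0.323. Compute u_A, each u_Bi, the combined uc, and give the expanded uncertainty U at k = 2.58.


mean = (131.488 + 131.904 + 130.441 + 132.314 + 132.697 + 134.183 + 132.73 + 131.752 + 133.899) / 9 = 132.3786667
s = sqrt(sum((x - mean)^2)/(n-1)) = 1.1705685
u_A = s / sqrt(n) = 1.1705685 / sqrt(9) = 0.3901895
u_B1 = 1.036 / sqrt(6) = 0.42294523
u_B2 = 0.721 / sqrt(6) = 0.29434702
u_B3 = 0.867 / sqrt(6) = 0.35395127
u_B4 = 0.323 / sqrt(2) = 0.22839549
uc = sqrt(0.3901895^2 + 0.42294523^2 + 0.29434702^2 + 0.35395127^2 + 0.22839549^2) = 0.77150287
U = k * uc = 2.58 * 0.77150287
U = 1.9905

1.9905


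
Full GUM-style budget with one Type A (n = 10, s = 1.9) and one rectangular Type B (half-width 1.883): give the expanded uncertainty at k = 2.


u_A = s / sqrt(n) = 1.9 / sqrt(10) = 0.60083276
u_B = half_width / sqrt(3) = 1.883 / sqrt(3) = 1.0871506
uc = sqrt(u_A^2 + u_B^2) = sqrt(0.60083276^2 + 1.0871506^2) = 1.2421338
U = k * uc = 2 * 1.2421338
U = 2.4843

2.4843


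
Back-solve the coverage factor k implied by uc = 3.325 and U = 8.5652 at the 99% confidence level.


k = U / uc
k = 8.5652 / 3.325
k = 2.576

2.576


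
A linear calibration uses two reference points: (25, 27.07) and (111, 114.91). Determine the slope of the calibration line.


slope = (y2 - y1) / (x2 - x1)
= (114.91 - 27.07) / (111 - 25)
= 87.8400 / 86
= 1.0214

1.0214


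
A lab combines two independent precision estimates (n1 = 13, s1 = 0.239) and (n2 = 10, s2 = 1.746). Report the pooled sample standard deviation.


s_p = sqrt(((n1-1)*s1^2 + (n2-1)*s2^2) / (n1+n2-2))
numerator = (13-1)*0.239^2 + (10-1)*1.746^2 = 0.685452 + 27.436644 = 28.122096
denominator = 13 + 10 - 2 = 21
s_p^2 = 28.122096 / 21 = 1.3391474
s_p = sqrt(1.3391474) = 1.1572

1.1572


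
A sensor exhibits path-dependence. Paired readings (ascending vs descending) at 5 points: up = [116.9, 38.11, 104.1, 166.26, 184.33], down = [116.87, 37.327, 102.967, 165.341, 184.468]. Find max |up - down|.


|116.9 - 116.87| = 0.0300
|38.11 - 37.327| = 0.7830
|104.1 - 102.967| = 1.1330
|166.26 - 165.341| = 0.9190
|184.33 - 184.468| = 0.1380
hysteresis = max(diffs) = 1.1330

1.1330


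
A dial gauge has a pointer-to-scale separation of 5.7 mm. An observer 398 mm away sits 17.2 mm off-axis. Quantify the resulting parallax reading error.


error = h * offset / d
= 5.7 * 17.2 / 398
= 0.2463

0.2463


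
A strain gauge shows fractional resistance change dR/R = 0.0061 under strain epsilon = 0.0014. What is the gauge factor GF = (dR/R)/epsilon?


GF = (dR/R) / epsilon
= 0.0061 / 0.0014
= 4.3571

4.3571


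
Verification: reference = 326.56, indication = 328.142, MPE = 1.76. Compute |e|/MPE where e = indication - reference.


e = indication - reference = 328.142 - 326.56 = 1.5820
|e| = 1.5820
ratio = |e| / MPE = 1.5820 / 1.76
ratio = 0.8989

0.8989


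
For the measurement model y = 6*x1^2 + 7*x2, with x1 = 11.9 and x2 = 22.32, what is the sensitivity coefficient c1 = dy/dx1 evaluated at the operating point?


y = 6*x1^2 + 7*x2
dy/dx1 = 2*6*x1
Evaluate at x1 = 11.9: c1 = 12 * 11.9
c1 = 142.8000

142.8000


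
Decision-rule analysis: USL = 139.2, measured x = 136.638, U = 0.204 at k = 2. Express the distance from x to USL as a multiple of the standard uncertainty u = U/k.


u = U / k = 0.204 / 2 = 0.102
margin = |USL - x| = |139.2 - 136.638| = 2.562
z = margin / u = 2.562 / 0.102
z = 25.1176

25.1176


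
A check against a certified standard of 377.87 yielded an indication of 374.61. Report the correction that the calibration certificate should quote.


Correction = standard - reading
= 377.87 - 374.61
= 3.2600

3.2600


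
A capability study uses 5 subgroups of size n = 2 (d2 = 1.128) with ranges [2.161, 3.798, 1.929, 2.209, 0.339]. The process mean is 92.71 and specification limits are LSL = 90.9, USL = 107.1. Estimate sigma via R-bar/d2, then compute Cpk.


R_bar = (2.161 + 3.798 + 1.929 + 2.209 + 0.339) / 5 = 2.0872
sigma = R_bar / d2 = 2.0872 / 1.128 = 1.8503546
Cp = (USL - LSL)/(6*sigma) = (107.1 - 90.9)/(6*1.8503546) = 1.4592
Cpu = (107.1 - 92.71)/(3*1.8503546) = 2.5923
Cpl = (92.71 - 90.9)/(3*1.8503546) = 0.3261
Cpk = min(Cpu, Cpl) = 0.3261

0.3261


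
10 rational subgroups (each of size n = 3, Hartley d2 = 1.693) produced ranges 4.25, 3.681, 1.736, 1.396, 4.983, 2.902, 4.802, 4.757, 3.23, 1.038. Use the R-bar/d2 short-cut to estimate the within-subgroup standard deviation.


R_bar = (4.25 + 3.681 + 1.736 + 1.396 + 4.983 + 2.902 + 4.802 + 4.757 + 3.23 + 1.038) / 10
R_bar = 32.775 / 10 = 3.2775
sigma_hat = R_bar / d2 = 3.2775 / 1.693 = 1.9359

1.9359


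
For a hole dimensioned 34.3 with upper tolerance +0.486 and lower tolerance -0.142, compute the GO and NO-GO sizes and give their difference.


GO = nominal - lower_tol (smallest hole = maximum material condition)
GO = 34.3 - 0.142 = 34.158
NO-GO = nominal + upper_tol (largest hole = least material condition)
NO-GO = 34.3 + 0.486 = 34.786
spread = NO-GO - GO = 34.786 - 34.158 = 0.6280

0.6280


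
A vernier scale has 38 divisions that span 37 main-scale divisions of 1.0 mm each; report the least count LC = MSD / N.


LC = MSD / n_div
= 1.0 / 38
= 0.0263

0.0263


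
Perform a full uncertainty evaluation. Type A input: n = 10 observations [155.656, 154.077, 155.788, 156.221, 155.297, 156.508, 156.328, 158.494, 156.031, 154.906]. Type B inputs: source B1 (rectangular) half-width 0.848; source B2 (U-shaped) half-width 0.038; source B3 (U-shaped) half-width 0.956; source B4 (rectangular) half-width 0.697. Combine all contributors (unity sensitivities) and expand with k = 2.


mean = (155.656 + 154.077 + 155.788 + 156.221 + 155.297 + 156.508 + 156.328 + 158.494 + 156.031 + 154.906) / 10 = 155.9306
s = sqrt(sum((x - mean)^2)/(n-1)) = 1.1613965
u_A = s / sqrt(n) = 1.1613965 / sqrt(10) = 0.36726582
u_B1 = 0.848 / sqrt(3) = 0.48959303
u_B2 = 0.038 / sqrt(2) = 0.026870058
u_B3 = 0.956 / sqrt(2) = 0.67599408
u_B4 = 0.697 / sqrt(3) = 0.40241314
uc = sqrt(0.36726582^2 + 0.48959303^2 + 0.026870058^2 + 0.67599408^2 + 0.40241314^2) = 0.99710172
U = k * uc = 2 * 0.99710172
U = 1.9942

1.9942


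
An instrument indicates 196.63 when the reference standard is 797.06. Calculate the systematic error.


Systematic error = measured - true
= 196.63 - 797.06
= -600.4300

-600.4300


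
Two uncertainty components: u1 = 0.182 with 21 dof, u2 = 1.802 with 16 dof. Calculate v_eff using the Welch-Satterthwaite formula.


uc = sqrt(u1^2 + u2^2) = sqrt(0.182^2 + 1.802^2) = 1.8111676
v_eff = uc^4 / (u1^4/v1 + u2^4/v2)
= 1.8111676^4 / (0.182^4/21 + 1.802^4/16)
= 10.760552 / 0.65907311
v_eff = 16.3268

16.3268


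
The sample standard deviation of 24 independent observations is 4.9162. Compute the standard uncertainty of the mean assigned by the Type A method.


u_A = s / sqrt(n)
u_A = 4.9162 / sqrt(24)
u_A = 4.9162 / 4.8989795
u_A = 1.0035

1.0035


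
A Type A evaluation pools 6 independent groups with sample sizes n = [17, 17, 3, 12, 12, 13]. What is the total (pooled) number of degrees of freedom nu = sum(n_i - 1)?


nu = sum_i (n_i - 1)
nu = ((17 - 1) + (17 - 1) + (3 - 1) + (12 - 1) + (12 - 1) + (13 - 1))
nu = 16 + 16 + 2 + 11 + 11 + 12
nu = 68

68


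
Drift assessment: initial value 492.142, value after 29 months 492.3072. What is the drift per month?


rate = (v2 - v1) / months
= (492.3072 - 492.142) / 29
= 0.1652 / 29
= 0.0057

0.0057


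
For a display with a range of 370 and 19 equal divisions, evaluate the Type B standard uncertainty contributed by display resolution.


resolution = range / divisions
resolution = 370 / 19 = 19.473684
u_res = resolution / (2*sqrt(3))
u_res = 19.473684 / 3.4641016
u_res = 5.6216

5.6216


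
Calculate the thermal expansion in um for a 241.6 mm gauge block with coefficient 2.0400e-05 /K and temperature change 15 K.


dL = L * alpha * dT
= 241.6 * 2.0400e-05 * 15
= 0.0739296 mm
dL_um = 0.0739296 * 1000 = 73.9296 um

73.9296


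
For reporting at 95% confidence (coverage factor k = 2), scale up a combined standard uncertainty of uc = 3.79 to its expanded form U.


U = k * uc
U = 2 * 3.79
U = 7.5800

7.5800


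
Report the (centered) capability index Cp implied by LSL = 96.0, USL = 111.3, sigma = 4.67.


Cp = (USL - LSL) / (6 * sigma)
= (111.3 - 96.0) / (6 * 4.67)
= 15.3000 / 28.0200
= 0.5460

0.5460


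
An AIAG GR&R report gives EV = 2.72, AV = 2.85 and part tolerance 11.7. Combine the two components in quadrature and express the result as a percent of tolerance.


GRR = sqrt(EV^2 + AV^2) = sqrt(2.72^2 + 2.85^2) = 3.9396573
%GRR = GRR / tol * 100 = 3.9396573 / 11.7 * 100
%GRR = 33.6723

33.6723


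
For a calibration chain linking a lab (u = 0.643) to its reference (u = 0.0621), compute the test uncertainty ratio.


TUR = u_lab / u_ref
= 0.643 / 0.0621
= 10.3543

10.3543


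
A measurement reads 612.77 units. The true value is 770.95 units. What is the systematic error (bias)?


Systematic error = measured - true
= 612.77 - 770.95
= -158.1800

-158.1800


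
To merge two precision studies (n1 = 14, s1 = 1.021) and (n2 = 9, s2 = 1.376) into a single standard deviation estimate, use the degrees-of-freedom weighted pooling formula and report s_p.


s_p = sqrt(((n1-1)*s1^2 + (n2-1)*s2^2) / (n1+n2-2))
numerator = (14-1)*1.021^2 + (9-1)*1.376^2 = 13.551733 + 15.147008 = 28.698741
denominator = 14 + 9 - 2 = 21
s_p^2 = 28.698741 / 21 = 1.3666067
s_p = sqrt(1.3666067) = 1.1690

1.1690


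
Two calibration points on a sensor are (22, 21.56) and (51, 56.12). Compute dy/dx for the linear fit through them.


slope = (y2 - y1) / (x2 - x1)
= (56.12 - 21.56) / (51 - 22)
= 34.5600 / 29
= 1.1917

1.1917


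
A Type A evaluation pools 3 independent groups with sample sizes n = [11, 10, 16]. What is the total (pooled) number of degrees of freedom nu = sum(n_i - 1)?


nu = sum_i (n_i - 1)
nu = ((11 - 1) + (10 - 1) + (16 - 1))
nu = 10 + 9 + 15
nu = 34

34


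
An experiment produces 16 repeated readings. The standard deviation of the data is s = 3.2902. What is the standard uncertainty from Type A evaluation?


u_A = s / sqrt(n)
u_A = 3.2902 / sqrt(16)
u_A = 3.2902 / 4
u_A = 0.8226

0.8226


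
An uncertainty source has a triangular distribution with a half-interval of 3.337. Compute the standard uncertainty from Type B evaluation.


u_B = half_width / sqrt(6)
u_B = 3.337 / 2.4494897
u_B = 1.3623

1.3623


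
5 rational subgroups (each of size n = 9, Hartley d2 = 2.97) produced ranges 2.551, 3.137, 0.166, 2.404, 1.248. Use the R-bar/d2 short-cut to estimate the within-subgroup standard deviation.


R_bar = (2.551 + 3.137 + 0.166 + 2.404 + 1.248) / 5
R_bar = 9.506 / 5 = 1.9012
sigma_hat = R_bar / d2 = 1.9012 / 2.97 = 0.6401

0.6401


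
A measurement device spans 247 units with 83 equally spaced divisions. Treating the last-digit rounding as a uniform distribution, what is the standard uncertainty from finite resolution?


resolution = range / divisions
resolution = 247 / 83 = 2.9759036
u_res = resolution / (2*sqrt(3))
u_res = 2.9759036 / 3.4641016
u_res = 0.8591

0.8591


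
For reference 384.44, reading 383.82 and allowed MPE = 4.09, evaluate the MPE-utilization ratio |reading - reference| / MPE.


e = indication - reference = 383.82 - 384.44 = -0.6200
|e| = 0.6200
ratio = |e| / MPE = 0.6200 / 4.09
ratio = 0.1516

0.1516


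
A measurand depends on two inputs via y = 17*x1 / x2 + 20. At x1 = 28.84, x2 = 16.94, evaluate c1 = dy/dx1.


y = 17*x1 / x2 + 20
dy/dx1 = 17/x2
Evaluate at x2 = 16.94: c1 = 17 / 16.94
c1 = 1.0035

1.0035


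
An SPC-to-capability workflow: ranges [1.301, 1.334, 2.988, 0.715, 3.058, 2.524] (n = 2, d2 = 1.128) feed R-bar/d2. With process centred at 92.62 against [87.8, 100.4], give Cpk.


R_bar = (1.301 + 1.334 + 2.988 + 0.715 + 3.058 + 2.524) / 6 = 1.9866667
sigma = R_bar / d2 = 1.9866667 / 1.128 = 1.7612293
Cp = (USL - LSL)/(6*sigma) = (100.4 - 87.8)/(6*1.7612293) = 1.1923
Cpu = (100.4 - 92.62)/(3*1.7612293) = 1.4725
Cpl = (92.62 - 87.8)/(3*1.7612293) = 0.9122
Cpk = min(Cpu, Cpl) = 0.9122

0.9122
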